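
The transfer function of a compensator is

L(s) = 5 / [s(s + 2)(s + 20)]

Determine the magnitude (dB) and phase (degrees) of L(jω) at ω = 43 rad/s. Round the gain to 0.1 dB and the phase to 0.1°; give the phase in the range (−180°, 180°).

At s = jω = j43:
pole (s+2): 2 + j43 → |·| = √(2²+43²) = √1853 ≈ 43.046, ∠ = arctan(43/2) ≈ 87.34°
pole (s+20): 20 + j43 → |·| = √(20²+43²) = √2249 ≈ 47.424, ∠ = arctan(43/20) ≈ 65.06°
pole at origin: |s| = 43, ∠ = 90.00° (in denominator)
|L| = 5 / 87781 ≈ 5.696e-05
Gain = 20 log₁₀(5.696e-05) ≈ -84.89 dB
∠L = 0.00° − 242.40° = -242.40° ≡ 117.60° (principal value)

-84.9 dB, 117.6°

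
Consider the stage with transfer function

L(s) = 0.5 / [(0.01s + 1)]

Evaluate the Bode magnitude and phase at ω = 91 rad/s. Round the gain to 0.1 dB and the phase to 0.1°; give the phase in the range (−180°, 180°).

-8.6 dB, -42.3°

At ω = 91 rad/s:
pole (1 + j91·0.01) = 1 + j0.91 → |·| ≈ 1.3521, ∠ ≈ 42.30°
|L| = 0.5 · 1 / (1.3521) ≈ 0.3698
Gain = 20 log₁₀(0.3698) ≈ -8.64 dB
∠L = (0°) − (42.30°) = -42.30°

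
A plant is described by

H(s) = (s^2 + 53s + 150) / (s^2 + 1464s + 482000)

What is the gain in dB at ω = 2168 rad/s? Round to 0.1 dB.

-1.0 dB

Substitute s = j2168:
Numerator: (j2168)^2 + 53(j2168) + 150 = -4700074 + j114904
Denominator: (j2168)^2 + 1464(j2168) + 482000 = -4218224 + j3173952
|N| = √(4700074² + 114904²) ≈ 4.7015e+06, ∠N ≈ 178.60°
|D| = √(4218224² + 3173952²) ≈ 5.279e+06, ∠D ≈ 143.04°
|H| = 4.7015e+06 / 5.279e+06 ≈ 0.8906
Gain = 20 log₁₀(0.8906) ≈ -1.01 dB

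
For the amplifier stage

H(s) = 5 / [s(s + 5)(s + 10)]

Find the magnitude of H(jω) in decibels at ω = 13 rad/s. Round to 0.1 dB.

-55.5 dB

At s = jω = j13:
pole (s+5): 5 + j13 → |·| = √(5²+13²) = √194 ≈ 13.928, ∠ = arctan(13/5) ≈ 68.96°
pole (s+10): 10 + j13 → |·| = √(10²+13²) = √269 ≈ 16.401, ∠ = arctan(13/10) ≈ 52.43°
pole at origin: |s| = 13, ∠ = 90.00° (in denominator)
|H| = 5 / 2969.6 ≈ 0.0016837
Gain = 20 log₁₀(0.0016837) ≈ -55.47 dB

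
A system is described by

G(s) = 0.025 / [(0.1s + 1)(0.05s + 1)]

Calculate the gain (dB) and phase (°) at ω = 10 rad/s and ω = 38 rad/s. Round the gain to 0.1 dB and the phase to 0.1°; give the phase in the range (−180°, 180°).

At ω = 10 rad/s:
pole (1 + j10·0.1) = 1 + j1 → |·| ≈ 1.4142, ∠ ≈ 45.00°
pole (1 + j10·0.05) = 1 + j0.5 → |·| ≈ 1.118, ∠ ≈ 26.57°
|G| = 0.025 · 1 / (1.4142 · 1.118) ≈ 0.015812
Gain = 20 log₁₀(0.015812) ≈ -36.02 dB
∠G = (0°) − (45.00° + 26.57°) = -71.57°

At ω = 38 rad/s:
pole (1 + j38·0.1) = 1 + j3.8 → |·| ≈ 3.9294, ∠ ≈ 75.26°
pole (1 + j38·0.05) = 1 + j1.9 → |·| ≈ 2.1471, ∠ ≈ 62.24°
|G| = 0.025 · 1 / (3.9294 · 2.1471) ≈ 0.0029632
Gain = 20 log₁₀(0.0029632) ≈ -50.56 dB
∠G = (0°) − (75.26° + 62.24°) = -137.50°

ω = 10: -36.0 dB, -71.6°; ω = 38: -50.6 dB, -137.5°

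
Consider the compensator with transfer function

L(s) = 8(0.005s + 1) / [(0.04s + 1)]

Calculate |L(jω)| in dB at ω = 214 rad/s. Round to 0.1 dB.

At ω = 214 rad/s:
zero (1 + j214·0.005) = 1 + j1.07 → |·| ≈ 1.4645, ∠ ≈ 46.94°
pole (1 + j214·0.04) = 1 + j8.56 → |·| ≈ 8.6182, ∠ ≈ 83.34°
|L| = 8 · 1.4645 / (8.6182) ≈ 1.3594
Gain = 20 log₁₀(1.3594) ≈ 2.67 dB

2.7 dB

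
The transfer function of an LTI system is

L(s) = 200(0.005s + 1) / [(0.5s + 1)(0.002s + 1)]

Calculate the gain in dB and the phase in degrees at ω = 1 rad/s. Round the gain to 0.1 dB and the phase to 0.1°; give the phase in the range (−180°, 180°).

At ω = 1 rad/s:
zero (1 + j1·0.005) = 1 + j0.005 → |·| ≈ 1, ∠ ≈ 0.29°
pole (1 + j1·0.5) = 1 + j0.5 → |·| ≈ 1.118, ∠ ≈ 26.57°
pole (1 + j1·0.002) = 1 + j0.002 → |·| ≈ 1, ∠ ≈ 0.11°
|L| = 200 · 1 / (1.118 · 1) ≈ 178.89
Gain = 20 log₁₀(178.89) ≈ 45.05 dB
∠L = (0.29°) − (26.57° + 0.11°) = -26.39°

45.1 dB, -26.4°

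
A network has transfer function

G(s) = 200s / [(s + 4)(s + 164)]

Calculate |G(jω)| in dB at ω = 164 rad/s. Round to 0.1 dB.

At s = jω = j164:
zero at origin: s = j164 → |·| = 164, ∠ = 90.00°
pole (s+4): 4 + j164 → |·| = √(4²+164²) = √26912 ≈ 164.05, ∠ = arctan(164/4) ≈ 88.60°
pole (s+164): 164 + j164 → |·| = √(164²+164²) = √53792 ≈ 231.93, ∠ = arctan(164/164) ≈ 45.00°
|G| = 200 · 164 / 38048 ≈ 0.86207
Gain = 20 log₁₀(0.86207) ≈ -1.29 dB

-1.3 dB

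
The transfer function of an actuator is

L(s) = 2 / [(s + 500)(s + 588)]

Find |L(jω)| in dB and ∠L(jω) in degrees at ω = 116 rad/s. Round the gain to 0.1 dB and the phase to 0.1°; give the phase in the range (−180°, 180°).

At s = jω = j116:
pole (s+500): 500 + j116 → |·| = √(500²+116²) = √263456 ≈ 513.28, ∠ = arctan(116/500) ≈ 13.06°
pole (s+588): 588 + j116 → |·| = √(588²+116²) = √359200 ≈ 599.33, ∠ = arctan(116/588) ≈ 11.16°
|L| = 2 / 3.0762e+05 ≈ 6.5015e-06
Gain = 20 log₁₀(6.5015e-06) ≈ -103.74 dB
∠L = 0.00° − 24.22° = -24.22°

-103.7 dB, -24.2°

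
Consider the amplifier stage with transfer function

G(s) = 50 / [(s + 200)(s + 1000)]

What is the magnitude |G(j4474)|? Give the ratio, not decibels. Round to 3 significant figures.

At s = jω = j4474:
pole (s+200): 200 + j4474 → |·| = √(200²+4474²) = √20056676 ≈ 4478.5, ∠ = arctan(4474/200) ≈ 87.44°
pole (s+1000): 1000 + j4474 → |·| = √(1000²+4474²) = √21016676 ≈ 4584.4, ∠ = arctan(4474/1000) ≈ 77.40°
|G| = 50 / 2.0531e+07 ≈ 2.4353e-06

2.44e-06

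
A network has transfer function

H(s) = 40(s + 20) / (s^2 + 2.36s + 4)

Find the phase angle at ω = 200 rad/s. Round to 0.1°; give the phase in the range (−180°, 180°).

-95.0°

At s = jω = j200:
zero (s+20): 20 + j200 → |·| = √(20²+200²) = √40400 ≈ 201, ∠ = arctan(200/20) ≈ 84.29°
quadratic: (j200)² + 2.36·j200 + 4 = -39996 + j472 → |·| ≈ 39999, ∠ ≈ 179.32°
∠H = 84.29° − 179.32° = -95.03°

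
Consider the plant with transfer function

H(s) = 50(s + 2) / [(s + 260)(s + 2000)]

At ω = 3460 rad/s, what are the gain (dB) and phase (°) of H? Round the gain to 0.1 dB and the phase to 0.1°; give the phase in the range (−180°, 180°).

At s = jω = j3460:
zero (s+2): 2 + j3460 → |·| = √(2²+3460²) = √11971604 ≈ 3460, ∠ = arctan(3460/2) ≈ 89.97°
pole (s+260): 260 + j3460 → |·| = √(260²+3460²) = √12039200 ≈ 3469.8, ∠ = arctan(3460/260) ≈ 85.70°
pole (s+2000): 2000 + j3460 → |·| = √(2000²+3460²) = √15971600 ≈ 3996.4, ∠ = arctan(3460/2000) ≈ 59.97°
|H| = 50 · 3460 / 1.3867e+07 ≈ 0.012476
Gain = 20 log₁₀(0.012476) ≈ -38.08 dB
∠H = 89.97° − 145.67° = -55.70°

-38.1 dB, -55.7°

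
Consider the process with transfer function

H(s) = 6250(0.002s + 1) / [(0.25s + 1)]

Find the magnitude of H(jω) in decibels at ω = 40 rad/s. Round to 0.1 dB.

55.9 dB

At ω = 40 rad/s:
zero (1 + j40·0.002) = 1 + j0.08 → |·| ≈ 1.0032, ∠ ≈ 4.57°
pole (1 + j40·0.25) = 1 + j10 → |·| ≈ 10.05, ∠ ≈ 84.29°
|H| = 6250 · 1.0032 / (10.05) ≈ 623.88
Gain = 20 log₁₀(623.88) ≈ 55.90 dB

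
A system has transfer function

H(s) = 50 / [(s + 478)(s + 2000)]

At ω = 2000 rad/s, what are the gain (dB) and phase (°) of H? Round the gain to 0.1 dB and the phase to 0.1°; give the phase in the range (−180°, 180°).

-101.3 dB, -121.6°

At s = jω = j2000:
pole (s+478): 478 + j2000 → |·| = √(478²+2000²) = √4228484 ≈ 2056.3, ∠ = arctan(2000/478) ≈ 76.56°
pole (s+2000): 2000 + j2000 → |·| = √(2000²+2000²) = √8000000 ≈ 2828.4, ∠ = arctan(2000/2000) ≈ 45.00°
|H| = 50 / 5.816e+06 ≈ 8.597e-06
Gain = 20 log₁₀(8.597e-06) ≈ -101.31 dB
∠H = 0.00° − 121.56° = -121.56°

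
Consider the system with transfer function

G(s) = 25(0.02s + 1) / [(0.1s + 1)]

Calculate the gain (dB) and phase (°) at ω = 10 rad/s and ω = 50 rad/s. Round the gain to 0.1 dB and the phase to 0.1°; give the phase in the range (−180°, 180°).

At ω = 10 rad/s:
zero (1 + j10·0.02) = 1 + j0.2 → |·| ≈ 1.0198, ∠ ≈ 11.31°
pole (1 + j10·0.1) = 1 + j1 → |·| ≈ 1.4142, ∠ ≈ 45.00°
|G| = 25 · 1.0198 / (1.4142) ≈ 18.028
Gain = 20 log₁₀(18.028) ≈ 25.12 dB
∠G = (11.31°) − (45.00°) = -33.69°

At ω = 50 rad/s:
zero (1 + j50·0.02) = 1 + j1 → |·| ≈ 1.4142, ∠ ≈ 45.00°
pole (1 + j50·0.1) = 1 + j5 → |·| ≈ 5.099, ∠ ≈ 78.69°
|G| = 25 · 1.4142 / (5.099) ≈ 6.9337
Gain = 20 log₁₀(6.9337) ≈ 16.82 dB
∠G = (45.00°) − (78.69°) = -33.69°

ω = 10: 25.1 dB, -33.7°; ω = 50: 16.8 dB, -33.7°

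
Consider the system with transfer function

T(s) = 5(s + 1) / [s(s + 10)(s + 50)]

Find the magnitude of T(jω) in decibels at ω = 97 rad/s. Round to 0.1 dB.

-66.6 dB

At s = jω = j97:
zero (s+1): 1 + j97 → |·| = √(1²+97²) = √9410 ≈ 97.005, ∠ = arctan(97/1) ≈ 89.41°
pole (s+10): 10 + j97 → |·| = √(10²+97²) = √9509 ≈ 97.514, ∠ = arctan(97/10) ≈ 84.11°
pole (s+50): 50 + j97 → |·| = √(50²+97²) = √11909 ≈ 109.13, ∠ = arctan(97/50) ≈ 62.73°
pole at origin: |s| = 97, ∠ = 90.00° (in denominator)
|T| = 5 · 97.005 / 1.0322e+06 ≈ 0.00046989
Gain = 20 log₁₀(0.00046989) ≈ -66.56 dB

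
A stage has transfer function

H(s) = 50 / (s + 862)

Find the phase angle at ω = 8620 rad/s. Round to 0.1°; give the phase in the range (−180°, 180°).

-84.3°

Substitute s = j8620:
Numerator: 50 = 50 + j0
Denominator: (j8620) + 862 = 862 + j8620
|N| = √(50² + 0²) ≈ 50, ∠N ≈ 0.00°
|D| = √(862² + 8620²) ≈ 8663, ∠D ≈ 84.29°
∠H = 0.00° − 84.29° = -84.29°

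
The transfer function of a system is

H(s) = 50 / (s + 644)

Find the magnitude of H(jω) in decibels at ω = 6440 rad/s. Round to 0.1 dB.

At s = jω = j6440:
pole (s+644): 644 + j6440 → |·| = √(644²+6440²) = √41888336 ≈ 6472.1, ∠ = arctan(6440/644) ≈ 84.29°
|H| = 50 / 6472.1 ≈ 0.0077255
Gain = 20 log₁₀(0.0077255) ≈ -42.24 dB

-42.2 dB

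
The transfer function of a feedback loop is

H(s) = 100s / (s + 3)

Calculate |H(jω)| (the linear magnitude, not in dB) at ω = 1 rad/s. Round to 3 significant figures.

31.6

At s = jω = j1:
zero at origin: s = j1 → |·| = 1, ∠ = 90.00°
pole (s+3): 3 + j1 → |·| = √(3²+1²) = √10 ≈ 3.1623, ∠ = arctan(1/3) ≈ 18.43°
|H| = 100 · 1 / 3.1623 ≈ 31.623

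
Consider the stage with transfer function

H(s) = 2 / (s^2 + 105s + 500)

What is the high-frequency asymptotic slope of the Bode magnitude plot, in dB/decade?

Each pole contributes −20 dB/decade at high frequency; each zero contributes +20 dB/decade.
Net: 0 zero(s) − 2 pole(s) → -40 dB/decade.

-40 dB/decade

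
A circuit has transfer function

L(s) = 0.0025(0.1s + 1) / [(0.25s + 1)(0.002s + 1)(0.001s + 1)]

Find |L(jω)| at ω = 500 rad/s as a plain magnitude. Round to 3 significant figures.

0.000633

At ω = 500 rad/s:
zero (1 + j500·0.1) = 1 + j50 → |·| ≈ 50.01, ∠ ≈ 88.85°
pole (1 + j500·0.25) = 1 + j125 → |·| ≈ 125, ∠ ≈ 89.54°
pole (1 + j500·0.002) = 1 + j1 → |·| ≈ 1.4142, ∠ ≈ 45.00°
pole (1 + j500·0.001) = 1 + j0.5 → |·| ≈ 1.118, ∠ ≈ 26.57°
|L| = 0.0025 · 50.01 / (125 · 1.4142 · 1.118) ≈ 0.00063261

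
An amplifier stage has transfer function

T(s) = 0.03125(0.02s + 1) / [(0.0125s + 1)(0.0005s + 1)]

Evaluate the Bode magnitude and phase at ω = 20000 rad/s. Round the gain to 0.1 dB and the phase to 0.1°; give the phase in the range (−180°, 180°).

At ω = 20000 rad/s:
zero (1 + j20000·0.02) = 1 + j400 → |·| ≈ 400, ∠ ≈ 89.86°
pole (1 + j20000·0.0125) = 1 + j250 → |·| ≈ 250, ∠ ≈ 89.77°
pole (1 + j20000·0.0005) = 1 + j10 → |·| ≈ 10.05, ∠ ≈ 84.29°
|T| = 0.03125 · 400 / (250 · 10.05) ≈ 0.0049751
Gain = 20 log₁₀(0.0049751) ≈ -46.06 dB
∠T = (89.86°) − (89.77° + 84.29°) = -84.20°

-46.1 dB, -84.2°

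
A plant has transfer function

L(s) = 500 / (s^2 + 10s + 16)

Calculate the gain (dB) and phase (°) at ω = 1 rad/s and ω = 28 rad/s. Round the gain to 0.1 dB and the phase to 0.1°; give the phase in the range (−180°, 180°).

ω = 1: 28.9 dB, -33.7°; ω = 28: -4.3 dB, -160.0°

Substitute s = j1:
Numerator: 500 = 500 + j0
Denominator: (j1)^2 + 10(j1) + 16 = 15 + j10
|N| = √(500² + 0²) ≈ 500, ∠N ≈ 0.00°
|D| = √(15² + 10²) ≈ 18.028, ∠D ≈ 33.69°
|L| = 500 / 18.028 ≈ 27.735
Gain = 20 log₁₀(27.735) ≈ 28.86 dB
∠L = 0.00° − 33.69° = -33.69°

Substitute s = j28:
Numerator: 500 = 500 + j0
Denominator: (j28)^2 + 10(j28) + 16 = -768 + j280
|N| = √(500² + 0²) ≈ 500, ∠N ≈ 0.00°
|D| = √(768² + 280²) ≈ 817.45, ∠D ≈ 159.97°
|L| = 500 / 817.45 ≈ 0.61166
Gain = 20 log₁₀(0.61166) ≈ -4.27 dB
∠L = 0.00° − 159.97° = -159.97°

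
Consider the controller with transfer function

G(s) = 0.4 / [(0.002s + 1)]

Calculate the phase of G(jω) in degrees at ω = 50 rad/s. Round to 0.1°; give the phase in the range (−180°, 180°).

-5.7°

At ω = 50 rad/s:
pole (1 + j50·0.002) = 1 + j0.1 → |·| ≈ 1.005, ∠ ≈ 5.71°
∠G = (0°) − (5.71°) = -5.71°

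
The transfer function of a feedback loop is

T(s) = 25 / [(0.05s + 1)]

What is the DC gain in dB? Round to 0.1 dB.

T(0) = 25 · 1 / 1 = 25
20 log₁₀(25) ≈ 27.96 dB

28.0 dB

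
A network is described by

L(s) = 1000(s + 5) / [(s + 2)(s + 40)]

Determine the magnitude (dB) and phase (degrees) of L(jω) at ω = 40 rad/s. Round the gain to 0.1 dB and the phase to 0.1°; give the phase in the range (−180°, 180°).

25.0 dB, -49.3°

At s = jω = j40:
zero (s+5): 5 + j40 → |·| = √(5²+40²) = √1625 ≈ 40.311, ∠ = arctan(40/5) ≈ 82.87°
pole (s+2): 2 + j40 → |·| = √(2²+40²) = √1604 ≈ 40.05, ∠ = arctan(40/2) ≈ 87.14°
pole (s+40): 40 + j40 → |·| = √(40²+40²) = √3200 ≈ 56.569, ∠ = arctan(40/40) ≈ 45.00°
|L| = 1000 · 40.311 / 2265.6 ≈ 17.793
Gain = 20 log₁₀(17.793) ≈ 25.00 dB
∠L = 82.87° − 132.14° = -49.27°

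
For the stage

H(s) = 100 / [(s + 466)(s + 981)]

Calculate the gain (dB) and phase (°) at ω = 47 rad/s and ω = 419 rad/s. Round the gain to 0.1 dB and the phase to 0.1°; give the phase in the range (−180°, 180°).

ω = 47: -73.3 dB, -8.5°; ω = 419: -76.5 dB, -65.1°

At s = jω = j47:
pole (s+466): 466 + j47 → |·| = √(466²+47²) = √219365 ≈ 468.36, ∠ = arctan(47/466) ≈ 5.76°
pole (s+981): 981 + j47 → |·| = √(981²+47²) = √964570 ≈ 982.13, ∠ = arctan(47/981) ≈ 2.74°
|H| = 100 / 4.5999e+05 ≈ 0.0002174
Gain = 20 log₁₀(0.0002174) ≈ -73.25 dB
∠H = 0.00° − 8.50° = -8.50°

At s = jω = j419:
pole (s+466): 466 + j419 → |·| = √(466²+419²) = √392717 ≈ 626.67, ∠ = arctan(419/466) ≈ 41.96°
pole (s+981): 981 + j419 → |·| = √(981²+419²) = √1137922 ≈ 1066.7, ∠ = arctan(419/981) ≈ 23.13°
|H| = 100 / 6.6847e+05 ≈ 0.0001496
Gain = 20 log₁₀(0.0001496) ≈ -76.50 dB
∠H = 0.00° − 65.09° = -65.09°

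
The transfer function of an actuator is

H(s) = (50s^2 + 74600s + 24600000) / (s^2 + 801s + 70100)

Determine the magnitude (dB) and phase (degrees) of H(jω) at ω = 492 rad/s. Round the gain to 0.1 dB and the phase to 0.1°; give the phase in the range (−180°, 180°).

Substitute s = j492:
Numerator: 50(j492)^2 + 74600(j492) + 24600000 = 12496800 + j36703200
Denominator: (j492)^2 + 801(j492) + 70100 = -171964 + j394092
|N| = √(12496800² + 36703200²) ≈ 3.8772e+07, ∠N ≈ 71.20°
|D| = √(171964² + 394092²) ≈ 4.2998e+05, ∠D ≈ 113.57°
|H| = 3.8772e+07 / 4.2998e+05 ≈ 90.172
Gain = 20 log₁₀(90.172) ≈ 39.10 dB
∠H = 71.20° − 113.57° = -42.37°

39.1 dB, -42.4°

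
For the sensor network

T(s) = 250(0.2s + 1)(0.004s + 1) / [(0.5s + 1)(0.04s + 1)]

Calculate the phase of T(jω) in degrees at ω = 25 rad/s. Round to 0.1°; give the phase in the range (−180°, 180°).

At ω = 25 rad/s:
zero (1 + j25·0.2) = 1 + j5 → |·| ≈ 5.099, ∠ ≈ 78.69°
zero (1 + j25·0.004) = 1 + j0.1 → |·| ≈ 1.005, ∠ ≈ 5.71°
pole (1 + j25·0.5) = 1 + j12.5 → |·| ≈ 12.54, ∠ ≈ 85.43°
pole (1 + j25·0.04) = 1 + j1 → |·| ≈ 1.4142, ∠ ≈ 45.00°
∠T = (78.69° + 5.71°) − (85.43° + 45.00°) = -46.03°

-46.0°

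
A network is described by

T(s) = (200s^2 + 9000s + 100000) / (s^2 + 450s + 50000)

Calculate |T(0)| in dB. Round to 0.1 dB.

6.0 dB

T(0) = 100000 / 50000 = 2
20 log₁₀(2) ≈ 6.02 dB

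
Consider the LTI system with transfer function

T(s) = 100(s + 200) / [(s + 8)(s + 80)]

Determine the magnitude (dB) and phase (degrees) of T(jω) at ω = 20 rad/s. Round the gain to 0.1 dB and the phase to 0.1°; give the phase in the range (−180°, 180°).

21.1 dB, -76.5°

At s = jω = j20:
zero (s+200): 200 + j20 → |·| = √(200²+20²) = √40400 ≈ 201, ∠ = arctan(20/200) ≈ 5.71°
pole (s+8): 8 + j20 → |·| = √(8²+20²) = √464 ≈ 21.541, ∠ = arctan(20/8) ≈ 68.20°
pole (s+80): 80 + j20 → |·| = √(80²+20²) = √6800 ≈ 82.462, ∠ = arctan(20/80) ≈ 14.04°
|T| = 100 · 201 / 1776.3 ≈ 11.316
Gain = 20 log₁₀(11.316) ≈ 21.07 dB
∠T = 5.71° − 82.24° = -76.53°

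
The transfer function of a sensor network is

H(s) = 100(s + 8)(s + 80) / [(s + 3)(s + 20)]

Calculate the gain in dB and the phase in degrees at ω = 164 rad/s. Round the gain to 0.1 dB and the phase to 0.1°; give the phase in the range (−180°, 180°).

40.9 dB, -20.8°

At s = jω = j164:
zero (s+8): 8 + j164 → |·| = √(8²+164²) = √26960 ≈ 164.2, ∠ = arctan(164/8) ≈ 87.21°
zero (s+80): 80 + j164 → |·| = √(80²+164²) = √33296 ≈ 182.47, ∠ = arctan(164/80) ≈ 64.00°
pole (s+3): 3 + j164 → |·| = √(3²+164²) = √26905 ≈ 164.03, ∠ = arctan(164/3) ≈ 88.95°
pole (s+20): 20 + j164 → |·| = √(20²+164²) = √27296 ≈ 165.22, ∠ = arctan(164/20) ≈ 83.05°
|H| = 100 · 29962 / 27101 ≈ 110.56
Gain = 20 log₁₀(110.56) ≈ 40.87 dB
∠H = 151.21° − 172.00° = -20.79°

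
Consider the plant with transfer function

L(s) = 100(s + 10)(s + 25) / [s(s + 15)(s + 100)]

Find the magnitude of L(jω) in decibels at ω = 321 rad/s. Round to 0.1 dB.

-10.5 dB

At s = jω = j321:
zero (s+10): 10 + j321 → |·| = √(10²+321²) = √103141 ≈ 321.16, ∠ = arctan(321/10) ≈ 88.22°
zero (s+25): 25 + j321 → |·| = √(25²+321²) = √103666 ≈ 321.97, ∠ = arctan(321/25) ≈ 85.55°
pole (s+15): 15 + j321 → |·| = √(15²+321²) = √103266 ≈ 321.35, ∠ = arctan(321/15) ≈ 87.32°
pole (s+100): 100 + j321 → |·| = √(100²+321²) = √113041 ≈ 336.22, ∠ = arctan(321/100) ≈ 72.70°
pole at origin: |s| = 321, ∠ = 90.00° (in denominator)
|L| = 100 · 1.034e+05 / 3.4682e+07 ≈ 0.29814
Gain = 20 log₁₀(0.29814) ≈ -10.51 dB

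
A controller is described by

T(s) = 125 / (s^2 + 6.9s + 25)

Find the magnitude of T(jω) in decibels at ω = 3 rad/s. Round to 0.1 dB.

At s = jω = j3:
quadratic: (j3)² + 6.9·j3 + 25 = 16 + j20.7 → |·| ≈ 26.163, ∠ ≈ 52.30°
|T| = 125 / 26.163 ≈ 4.7777
Gain = 20 log₁₀(4.7777) ≈ 13.58 dB

13.6 dB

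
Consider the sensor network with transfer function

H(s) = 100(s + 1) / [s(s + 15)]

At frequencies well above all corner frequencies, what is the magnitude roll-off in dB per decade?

-20 dB/decade

Each pole contributes −20 dB/decade at high frequency; each zero contributes +20 dB/decade.
Net: 1 zero(s) − 2 pole(s) → -20 dB/decade.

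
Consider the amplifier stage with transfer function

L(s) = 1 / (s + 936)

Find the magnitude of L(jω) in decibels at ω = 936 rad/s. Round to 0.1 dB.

-62.4 dB

At s = jω = j936:
pole (s+936): 936 + j936 → |·| = √(936²+936²) = √1752192 ≈ 1323.7, ∠ = arctan(936/936) ≈ 45.00°
|L| = 1 / 1323.7 ≈ 0.00075546
Gain = 20 log₁₀(0.00075546) ≈ -62.44 dB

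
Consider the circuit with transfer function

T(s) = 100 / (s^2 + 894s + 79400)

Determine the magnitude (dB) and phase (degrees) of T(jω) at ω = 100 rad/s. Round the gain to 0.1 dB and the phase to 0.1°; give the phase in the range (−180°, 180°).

Substitute s = j100:
Numerator: 100 = 100 + j0
Denominator: (j100)^2 + 894(j100) + 79400 = 69400 + j89400
|N| = √(100² + 0²) ≈ 100, ∠N ≈ 0.00°
|D| = √(69400² + 89400²) ≈ 1.1318e+05, ∠D ≈ 52.18°
|T| = 100 / 1.1318e+05 ≈ 0.00088355
Gain = 20 log₁₀(0.00088355) ≈ -61.08 dB
∠T = 0.00° − 52.18° = -52.18°

-61.1 dB, -52.2°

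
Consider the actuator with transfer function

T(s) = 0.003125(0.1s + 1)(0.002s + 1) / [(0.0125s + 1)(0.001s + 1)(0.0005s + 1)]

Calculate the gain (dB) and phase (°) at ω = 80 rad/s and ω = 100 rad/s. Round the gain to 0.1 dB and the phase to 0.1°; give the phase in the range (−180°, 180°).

ω = 80: -34.9 dB, 40.1°; ω = 100: -34.0 dB, 35.7°

At ω = 80 rad/s:
zero (1 + j80·0.1) = 1 + j8 → |·| ≈ 8.0623, ∠ ≈ 82.87°
zero (1 + j80·0.002) = 1 + j0.16 → |·| ≈ 1.0127, ∠ ≈ 9.09°
pole (1 + j80·0.0125) = 1 + j1 → |·| ≈ 1.4142, ∠ ≈ 45.00°
pole (1 + j80·0.001) = 1 + j0.08 → |·| ≈ 1.0032, ∠ ≈ 4.57°
pole (1 + j80·0.0005) = 1 + j0.04 → |·| ≈ 1.0008, ∠ ≈ 2.29°
|T| = 0.003125 · 8.0623 · 1.0127 / (1.4142 · 1.0032 · 1.0008) ≈ 0.01797
Gain = 20 log₁₀(0.01797) ≈ -34.91 dB
∠T = (82.87° + 9.09°) − (45.00° + 4.57° + 2.29°) = 40.10°

At ω = 100 rad/s:
zero (1 + j100·0.1) = 1 + j10 → |·| ≈ 10.05, ∠ ≈ 84.29°
zero (1 + j100·0.002) = 1 + j0.2 → |·| ≈ 1.0198, ∠ ≈ 11.31°
pole (1 + j100·0.0125) = 1 + j1.25 → |·| ≈ 1.6008, ∠ ≈ 51.34°
pole (1 + j100·0.001) = 1 + j0.1 → |·| ≈ 1.005, ∠ ≈ 5.71°
pole (1 + j100·0.0005) = 1 + j0.05 → |·| ≈ 1.0012, ∠ ≈ 2.86°
|T| = 0.003125 · 10.05 · 1.0198 / (1.6008 · 1.005 · 1.0012) ≈ 0.019884
Gain = 20 log₁₀(0.019884) ≈ -34.03 dB
∠T = (84.29° + 11.31°) − (51.34° + 5.71° + 2.86°) = 35.69°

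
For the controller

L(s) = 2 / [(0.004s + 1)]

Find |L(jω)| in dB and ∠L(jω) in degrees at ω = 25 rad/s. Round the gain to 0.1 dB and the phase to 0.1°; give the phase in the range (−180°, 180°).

6.0 dB, -5.7°

At ω = 25 rad/s:
pole (1 + j25·0.004) = 1 + j0.1 → |·| ≈ 1.005, ∠ ≈ 5.71°
|L| = 2 · 1 / (1.005) ≈ 1.99
Gain = 20 log₁₀(1.99) ≈ 5.98 dB
∠L = (0°) − (5.71°) = -5.71°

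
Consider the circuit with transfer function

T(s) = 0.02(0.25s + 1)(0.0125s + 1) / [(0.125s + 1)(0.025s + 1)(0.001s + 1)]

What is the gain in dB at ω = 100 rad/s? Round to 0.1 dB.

-32.5 dB

At ω = 100 rad/s:
zero (1 + j100·0.25) = 1 + j25 → |·| ≈ 25.02, ∠ ≈ 87.71°
zero (1 + j100·0.0125) = 1 + j1.25 → |·| ≈ 1.6008, ∠ ≈ 51.34°
pole (1 + j100·0.125) = 1 + j12.5 → |·| ≈ 12.54, ∠ ≈ 85.43°
pole (1 + j100·0.025) = 1 + j2.5 → |·| ≈ 2.6926, ∠ ≈ 68.20°
pole (1 + j100·0.001) = 1 + j0.1 → |·| ≈ 1.005, ∠ ≈ 5.71°
|T| = 0.02 · 25.02 · 1.6008 / (12.54 · 2.6926 · 1.005) ≈ 0.023606
Gain = 20 log₁₀(0.023606) ≈ -32.54 dB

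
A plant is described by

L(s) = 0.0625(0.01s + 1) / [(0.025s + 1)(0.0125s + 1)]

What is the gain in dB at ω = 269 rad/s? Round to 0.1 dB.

At ω = 269 rad/s:
zero (1 + j269·0.01) = 1 + j2.69 → |·| ≈ 2.8699, ∠ ≈ 69.61°
pole (1 + j269·0.025) = 1 + j6.725 → |·| ≈ 6.7989, ∠ ≈ 81.54°
pole (1 + j269·0.0125) = 1 + j3.3625 → |·| ≈ 3.508, ∠ ≈ 73.44°
|L| = 0.0625 · 2.8699 / (6.7989 · 3.508) ≈ 0.0075205
Gain = 20 log₁₀(0.0075205) ≈ -42.48 dB

-42.5 dB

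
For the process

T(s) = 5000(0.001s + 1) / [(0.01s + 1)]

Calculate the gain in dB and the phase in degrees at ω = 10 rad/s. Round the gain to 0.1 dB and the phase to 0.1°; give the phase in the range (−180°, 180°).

73.9 dB, -5.1°

At ω = 10 rad/s:
zero (1 + j10·0.001) = 1 + j0.01 → |·| ≈ 1, ∠ ≈ 0.57°
pole (1 + j10·0.01) = 1 + j0.1 → |·| ≈ 1.005, ∠ ≈ 5.71°
|T| = 5000 · 1 / (1.005) ≈ 4975.1
Gain = 20 log₁₀(4975.1) ≈ 73.94 dB
∠T = (0.57°) − (5.71°) = -5.14°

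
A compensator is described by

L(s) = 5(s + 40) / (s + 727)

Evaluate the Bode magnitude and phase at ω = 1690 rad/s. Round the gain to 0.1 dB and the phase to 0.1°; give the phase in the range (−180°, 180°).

13.2 dB, 21.9°

At s = jω = j1690:
zero (s+40): 40 + j1690 → |·| = √(40²+1690²) = √2857700 ≈ 1690.5, ∠ = arctan(1690/40) ≈ 88.64°
pole (s+727): 727 + j1690 → |·| = √(727²+1690²) = √3384629 ≈ 1839.7, ∠ = arctan(1690/727) ≈ 66.72°
|L| = 5 · 1690.5 / 1839.7 ≈ 4.5945
Gain = 20 log₁₀(4.5945) ≈ 13.24 dB
∠L = 88.64° − 66.72° = 21.92°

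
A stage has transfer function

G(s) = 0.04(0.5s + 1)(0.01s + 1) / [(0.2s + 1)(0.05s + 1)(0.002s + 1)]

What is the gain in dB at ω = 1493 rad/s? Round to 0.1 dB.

-43.9 dB

At ω = 1493 rad/s:
zero (1 + j1493·0.5) = 1 + j746.5 → |·| ≈ 746.5, ∠ ≈ 89.92°
zero (1 + j1493·0.01) = 1 + j14.93 → |·| ≈ 14.963, ∠ ≈ 86.17°
pole (1 + j1493·0.2) = 1 + j298.6 → |·| ≈ 298.6, ∠ ≈ 89.81°
pole (1 + j1493·0.05) = 1 + j74.65 → |·| ≈ 74.657, ∠ ≈ 89.23°
pole (1 + j1493·0.002) = 1 + j2.986 → |·| ≈ 3.149, ∠ ≈ 71.48°
|G| = 0.04 · 746.5 · 14.963 / (298.6 · 74.657 · 3.149) ≈ 0.0063647
Gain = 20 log₁₀(0.0063647) ≈ -43.92 dB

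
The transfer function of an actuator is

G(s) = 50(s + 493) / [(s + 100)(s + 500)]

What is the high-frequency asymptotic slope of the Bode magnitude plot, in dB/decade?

Each pole contributes −20 dB/decade at high frequency; each zero contributes +20 dB/decade.
Net: 1 zero(s) − 2 pole(s) → -20 dB/decade.

-20 dB/decade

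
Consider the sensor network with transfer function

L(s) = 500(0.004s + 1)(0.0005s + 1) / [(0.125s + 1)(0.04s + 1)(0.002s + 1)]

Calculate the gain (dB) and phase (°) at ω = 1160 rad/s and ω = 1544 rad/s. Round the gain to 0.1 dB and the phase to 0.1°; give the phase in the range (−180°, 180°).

At ω = 1160 rad/s:
zero (1 + j1160·0.004) = 1 + j4.64 → |·| ≈ 4.7465, ∠ ≈ 77.84°
zero (1 + j1160·0.0005) = 1 + j0.58 → |·| ≈ 1.156, ∠ ≈ 30.11°
pole (1 + j1160·0.125) = 1 + j145 → |·| ≈ 145, ∠ ≈ 89.60°
pole (1 + j1160·0.04) = 1 + j46.4 → |·| ≈ 46.411, ∠ ≈ 88.77°
pole (1 + j1160·0.002) = 1 + j2.32 → |·| ≈ 2.5263, ∠ ≈ 66.68°
|L| = 500 · 4.7465 · 1.156 / (145 · 46.411 · 2.5263) ≈ 0.16137
Gain = 20 log₁₀(0.16137) ≈ -15.84 dB
∠L = (77.84° + 30.11°) − (89.60° + 88.77° + 66.68°) = -137.10°

At ω = 1544 rad/s:
zero (1 + j1544·0.004) = 1 + j6.176 → |·| ≈ 6.2564, ∠ ≈ 80.80°
zero (1 + j1544·0.0005) = 1 + j0.772 → |·| ≈ 1.2633, ∠ ≈ 37.67°
pole (1 + j1544·0.125) = 1 + j193 → |·| ≈ 193, ∠ ≈ 89.70°
pole (1 + j1544·0.04) = 1 + j61.76 → |·| ≈ 61.768, ∠ ≈ 89.07°
pole (1 + j1544·0.002) = 1 + j3.088 → |·| ≈ 3.2459, ∠ ≈ 72.06°
|L| = 500 · 6.2564 · 1.2633 / (193 · 61.768 · 3.2459) ≈ 0.10213
Gain = 20 log₁₀(0.10213) ≈ -19.82 dB
∠L = (80.80° + 37.67°) − (89.70° + 89.07° + 72.06°) = -132.36°

ω = 1160: -15.8 dB, -137.1°; ω = 1544: -19.8 dB, -132.4°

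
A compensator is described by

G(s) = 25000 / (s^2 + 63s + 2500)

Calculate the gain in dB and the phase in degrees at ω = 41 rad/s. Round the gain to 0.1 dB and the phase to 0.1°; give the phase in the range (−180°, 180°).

19.3 dB, -72.4°

At s = jω = j41:
quadratic: (j41)² + 63·j41 + 2500 = 819 + j2583 → |·| ≈ 2709.7, ∠ ≈ 72.41°
|G| = 25000 / 2709.7 ≈ 9.2261
Gain = 20 log₁₀(9.2261) ≈ 19.30 dB
∠G = 0.00° − 72.41° = -72.41°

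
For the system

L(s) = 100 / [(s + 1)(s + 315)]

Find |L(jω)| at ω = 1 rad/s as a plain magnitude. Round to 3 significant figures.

0.224

At s = jω = j1:
pole (s+1): 1 + j1 → |·| = √(1²+1²) = √2 ≈ 1.4142, ∠ = arctan(1/1) ≈ 45.00°
pole (s+315): 315 + j1 → |·| = √(315²+1²) = √99226 ≈ 315, ∠ = arctan(1/315) ≈ 0.18°
|L| = 100 / 445.47 ≈ 0.22448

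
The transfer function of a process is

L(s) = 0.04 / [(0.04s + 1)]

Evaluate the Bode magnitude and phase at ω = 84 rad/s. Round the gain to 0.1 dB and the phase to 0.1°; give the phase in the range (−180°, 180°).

At ω = 84 rad/s:
pole (1 + j84·0.04) = 1 + j3.36 → |·| ≈ 3.5057, ∠ ≈ 73.43°
|L| = 0.04 · 1 / (3.5057) ≈ 0.01141
Gain = 20 log₁₀(0.01141) ≈ -38.85 dB
∠L = (0°) − (73.43°) = -73.43°

-38.9 dB, -73.4°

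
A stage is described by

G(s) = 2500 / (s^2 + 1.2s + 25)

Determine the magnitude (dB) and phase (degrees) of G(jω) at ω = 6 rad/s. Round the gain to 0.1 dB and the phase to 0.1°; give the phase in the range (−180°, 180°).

45.6 dB, -146.8°

At s = jω = j6:
quadratic: (j6)² + 1.2·j6 + 25 = -11 + j7.2 → |·| ≈ 13.147, ∠ ≈ 146.79°
|G| = 2500 / 13.147 ≈ 190.16
Gain = 20 log₁₀(190.16) ≈ 45.58 dB
∠G = 0.00° − 146.79° = -146.79°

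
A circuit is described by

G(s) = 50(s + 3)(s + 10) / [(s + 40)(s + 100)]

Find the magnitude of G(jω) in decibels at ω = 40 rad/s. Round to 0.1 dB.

At s = jω = j40:
zero (s+3): 3 + j40 → |·| = √(3²+40²) = √1609 ≈ 40.112, ∠ = arctan(40/3) ≈ 85.71°
zero (s+10): 10 + j40 → |·| = √(10²+40²) = √1700 ≈ 41.231, ∠ = arctan(40/10) ≈ 75.96°
pole (s+40): 40 + j40 → |·| = √(40²+40²) = √3200 ≈ 56.569, ∠ = arctan(40/40) ≈ 45.00°
pole (s+100): 100 + j40 → |·| = √(100²+40²) = √11600 ≈ 107.7, ∠ = arctan(40/100) ≈ 21.80°
|G| = 50 · 1653.9 / 6092.5 ≈ 13.573
Gain = 20 log₁₀(13.573) ≈ 22.65 dB

22.7 dB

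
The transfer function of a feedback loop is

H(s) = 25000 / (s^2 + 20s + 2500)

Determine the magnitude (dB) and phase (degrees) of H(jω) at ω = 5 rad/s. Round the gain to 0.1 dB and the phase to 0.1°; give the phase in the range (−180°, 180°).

20.1 dB, -2.3°

At s = jω = j5:
quadratic: (j5)² + 20·j5 + 2500 = 2475 + j100 → |·| ≈ 2477, ∠ ≈ 2.31°
|H| = 25000 / 2477 ≈ 10.093
Gain = 20 log₁₀(10.093) ≈ 20.08 dB
∠H = 0.00° − 2.31° = -2.31°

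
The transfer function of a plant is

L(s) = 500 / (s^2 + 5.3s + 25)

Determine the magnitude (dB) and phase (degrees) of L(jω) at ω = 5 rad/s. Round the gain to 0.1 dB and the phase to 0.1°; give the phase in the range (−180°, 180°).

At s = jω = j5:
quadratic: (j5)² + 5.3·j5 + 25 = 0 + j26.5 → |·| ≈ 26.5, ∠ ≈ 90.00°
|L| = 500 / 26.5 ≈ 18.868
Gain = 20 log₁₀(18.868) ≈ 25.51 dB
∠L = 0.00° − 90.00° = -90.00°

25.5 dB, -90.0°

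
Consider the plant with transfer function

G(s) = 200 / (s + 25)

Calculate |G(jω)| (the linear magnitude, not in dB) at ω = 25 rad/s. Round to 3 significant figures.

At s = jω = j25:
pole (s+25): 25 + j25 → |·| = √(25²+25²) = √1250 ≈ 35.355, ∠ = arctan(25/25) ≈ 45.00°
|G| = 200 / 35.355 ≈ 5.6569

5.66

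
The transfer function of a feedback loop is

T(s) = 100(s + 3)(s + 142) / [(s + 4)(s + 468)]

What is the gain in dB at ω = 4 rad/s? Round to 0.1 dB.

At s = jω = j4:
zero (s+3): 3 + j4 → |·| = √(3²+4²) = √25 ≈ 5, ∠ = arctan(4/3) ≈ 53.13°
zero (s+142): 142 + j4 → |·| = √(142²+4²) = √20180 ≈ 142.06, ∠ = arctan(4/142) ≈ 1.61°
pole (s+4): 4 + j4 → |·| = √(4²+4²) = √32 ≈ 5.6569, ∠ = arctan(4/4) ≈ 45.00°
pole (s+468): 468 + j4 → |·| = √(468²+4²) = √219040 ≈ 468.02, ∠ = arctan(4/468) ≈ 0.49°
|T| = 100 · 710.3 / 2647.5 ≈ 26.829
Gain = 20 log₁₀(26.829) ≈ 28.57 dB

28.6 dB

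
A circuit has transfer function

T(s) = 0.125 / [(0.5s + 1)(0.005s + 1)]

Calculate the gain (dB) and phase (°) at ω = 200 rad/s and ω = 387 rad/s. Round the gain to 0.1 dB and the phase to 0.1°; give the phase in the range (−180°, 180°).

ω = 200: -61.1 dB, -134.4°; ω = 387: -70.6 dB, -152.4°

At ω = 200 rad/s:
pole (1 + j200·0.5) = 1 + j100 → |·| ≈ 100, ∠ ≈ 89.43°
pole (1 + j200·0.005) = 1 + j1 → |·| ≈ 1.4142, ∠ ≈ 45.00°
|T| = 0.125 · 1 / (100 · 1.4142) ≈ 0.00088389
Gain = 20 log₁₀(0.00088389) ≈ -61.07 dB
∠T = (0°) − (89.43° + 45.00°) = -134.43°

At ω = 387 rad/s:
pole (1 + j387·0.5) = 1 + j193.5 → |·| ≈ 193.5, ∠ ≈ 89.70°
pole (1 + j387·0.005) = 1 + j1.935 → |·| ≈ 2.1781, ∠ ≈ 62.67°
|T| = 0.125 · 1 / (193.5 · 2.1781) ≈ 0.00029659
Gain = 20 log₁₀(0.00029659) ≈ -70.56 dB
∠T = (0°) − (89.70° + 62.67°) = -152.37°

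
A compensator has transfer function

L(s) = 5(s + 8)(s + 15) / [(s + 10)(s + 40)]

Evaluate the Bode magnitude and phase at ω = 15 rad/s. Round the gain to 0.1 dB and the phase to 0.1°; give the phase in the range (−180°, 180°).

At s = jω = j15:
zero (s+8): 8 + j15 → |·| = √(8²+15²) = √289 ≈ 17, ∠ = arctan(15/8) ≈ 61.93°
zero (s+15): 15 + j15 → |·| = √(15²+15²) = √450 ≈ 21.213, ∠ = arctan(15/15) ≈ 45.00°
pole (s+10): 10 + j15 → |·| = √(10²+15²) = √325 ≈ 18.028, ∠ = arctan(15/10) ≈ 56.31°
pole (s+40): 40 + j15 → |·| = √(40²+15²) = √1825 ≈ 42.72, ∠ = arctan(15/40) ≈ 20.56°
|L| = 5 · 360.62 / 770.16 ≈ 2.3412
Gain = 20 log₁₀(2.3412) ≈ 7.39 dB
∠L = 106.93° − 76.87° = 30.06°

7.4 dB, 30.1°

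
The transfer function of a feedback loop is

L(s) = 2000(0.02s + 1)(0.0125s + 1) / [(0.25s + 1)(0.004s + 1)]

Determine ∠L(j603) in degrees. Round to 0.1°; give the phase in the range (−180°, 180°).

10.6°

At ω = 603 rad/s:
zero (1 + j603·0.02) = 1 + j12.06 → |·| ≈ 12.101, ∠ ≈ 85.26°
zero (1 + j603·0.0125) = 1 + j7.5375 → |·| ≈ 7.6035, ∠ ≈ 82.44°
pole (1 + j603·0.25) = 1 + j150.75 → |·| ≈ 150.75, ∠ ≈ 89.62°
pole (1 + j603·0.004) = 1 + j2.412 → |·| ≈ 2.6111, ∠ ≈ 67.48°
∠L = (85.26° + 82.44°) − (89.62° + 67.48°) = 10.60°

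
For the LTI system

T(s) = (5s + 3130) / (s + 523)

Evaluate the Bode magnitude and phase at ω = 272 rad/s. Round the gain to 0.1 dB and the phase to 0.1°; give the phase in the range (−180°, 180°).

Substitute s = j272:
Numerator: 5(j272) + 3130 = 3130 + j1360
Denominator: (j272) + 523 = 523 + j272
|N| = √(3130² + 1360²) ≈ 3412.7, ∠N ≈ 23.49°
|D| = √(523² + 272²) ≈ 589.5, ∠D ≈ 27.48°
|T| = 3412.7 / 589.5 ≈ 5.7891
Gain = 20 log₁₀(5.7891) ≈ 15.25 dB
∠T = 23.49° − 27.48° = -3.99°

15.3 dB, -4.0°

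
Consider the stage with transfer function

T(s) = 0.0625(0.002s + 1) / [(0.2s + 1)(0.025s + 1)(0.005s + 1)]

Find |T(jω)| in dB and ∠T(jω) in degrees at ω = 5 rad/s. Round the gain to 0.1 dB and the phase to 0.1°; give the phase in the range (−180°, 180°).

At ω = 5 rad/s:
zero (1 + j5·0.002) = 1 + j0.01 → |·| ≈ 1, ∠ ≈ 0.57°
pole (1 + j5·0.2) = 1 + j1 → |·| ≈ 1.4142, ∠ ≈ 45.00°
pole (1 + j5·0.025) = 1 + j0.125 → |·| ≈ 1.0078, ∠ ≈ 7.13°
pole (1 + j5·0.005) = 1 + j0.025 → |·| ≈ 1.0003, ∠ ≈ 1.43°
|T| = 0.0625 · 1 / (1.4142 · 1.0078 · 1.0003) ≈ 0.043839
Gain = 20 log₁₀(0.043839) ≈ -27.16 dB
∠T = (0.57°) − (45.00° + 7.13° + 1.43°) = -52.99°

-27.2 dB, -53.0°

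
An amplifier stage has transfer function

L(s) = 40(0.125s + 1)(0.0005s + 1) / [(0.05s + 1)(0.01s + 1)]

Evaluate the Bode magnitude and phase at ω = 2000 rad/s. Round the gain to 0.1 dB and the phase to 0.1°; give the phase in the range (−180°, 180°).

At ω = 2000 rad/s:
zero (1 + j2000·0.125) = 1 + j250 → |·| ≈ 250, ∠ ≈ 89.77°
zero (1 + j2000·0.0005) = 1 + j1 → |·| ≈ 1.4142, ∠ ≈ 45.00°
pole (1 + j2000·0.05) = 1 + j100 → |·| ≈ 100, ∠ ≈ 89.43°
pole (1 + j2000·0.01) = 1 + j20 → |·| ≈ 20.025, ∠ ≈ 87.14°
|L| = 40 · 250 · 1.4142 / (100 · 20.025) ≈ 7.0622
Gain = 20 log₁₀(7.0622) ≈ 16.98 dB
∠L = (89.77° + 45.00°) − (89.43° + 87.14°) = -41.80°

17.0 dB, -41.8°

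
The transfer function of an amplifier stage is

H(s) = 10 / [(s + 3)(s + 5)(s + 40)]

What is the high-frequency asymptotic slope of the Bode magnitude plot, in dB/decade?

Each pole contributes −20 dB/decade at high frequency; each zero contributes +20 dB/decade.
Net: 0 zero(s) − 3 pole(s) → -60 dB/decade.

-60 dB/decade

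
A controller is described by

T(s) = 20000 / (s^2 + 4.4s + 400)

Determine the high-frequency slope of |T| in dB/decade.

-40 dB/decade

Each pole contributes −20 dB/decade at high frequency; each zero contributes +20 dB/decade.
Net: 0 zero(s) − 2 pole(s) → -40 dB/decade.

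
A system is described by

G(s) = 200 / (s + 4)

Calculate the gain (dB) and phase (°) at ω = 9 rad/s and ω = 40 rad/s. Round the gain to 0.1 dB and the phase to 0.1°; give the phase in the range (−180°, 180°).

ω = 9: 26.2 dB, -66.0°; ω = 40: 13.9 dB, -84.3°

Substitute s = j9:
Numerator: 200 = 200 + j0
Denominator: (j9) + 4 = 4 + j9
|N| = √(200² + 0²) ≈ 200, ∠N ≈ 0.00°
|D| = √(4² + 9²) ≈ 9.8489, ∠D ≈ 66.04°
|G| = 200 / 9.8489 ≈ 20.307
Gain = 20 log₁₀(20.307) ≈ 26.15 dB
∠G = 0.00° − 66.04° = -66.04°

Substitute s = j40:
Numerator: 200 = 200 + j0
Denominator: (j40) + 4 = 4 + j40
|N| = √(200² + 0²) ≈ 200, ∠N ≈ 0.00°
|D| = √(4² + 40²) ≈ 40.2, ∠D ≈ 84.29°
|G| = 200 / 40.2 ≈ 4.9751
Gain = 20 log₁₀(4.9751) ≈ 13.94 dB
∠G = 0.00° − 84.29° = -84.29°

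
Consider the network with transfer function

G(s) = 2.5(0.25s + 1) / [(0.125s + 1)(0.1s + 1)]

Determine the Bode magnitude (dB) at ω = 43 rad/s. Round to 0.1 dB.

1.0 dB

At ω = 43 rad/s:
zero (1 + j43·0.25) = 1 + j10.75 → |·| ≈ 10.796, ∠ ≈ 84.69°
pole (1 + j43·0.125) = 1 + j5.375 → |·| ≈ 5.4672, ∠ ≈ 79.46°
pole (1 + j43·0.1) = 1 + j4.3 → |·| ≈ 4.4147, ∠ ≈ 76.91°
|G| = 2.5 · 10.796 / (5.4672 · 4.4147) ≈ 1.1182
Gain = 20 log₁₀(1.1182) ≈ 0.97 dB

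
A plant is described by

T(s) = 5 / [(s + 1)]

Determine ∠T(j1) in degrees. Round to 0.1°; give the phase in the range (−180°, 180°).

At ω = 1 rad/s:
pole (1 + j1·1) = 1 + j1 → |·| ≈ 1.4142, ∠ ≈ 45.00°
∠T = (0°) − (45.00°) = -45.00°

-45.0°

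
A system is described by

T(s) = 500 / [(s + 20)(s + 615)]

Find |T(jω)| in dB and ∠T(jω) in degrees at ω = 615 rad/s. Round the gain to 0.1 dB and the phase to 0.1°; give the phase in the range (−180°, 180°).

-60.6 dB, -133.1°

At s = jω = j615:
pole (s+20): 20 + j615 → |·| = √(20²+615²) = √378625 ≈ 615.33, ∠ = arctan(615/20) ≈ 88.14°
pole (s+615): 615 + j615 → |·| = √(615²+615²) = √756450 ≈ 869.74, ∠ = arctan(615/615) ≈ 45.00°
|T| = 500 / 5.3518e+05 ≈ 0.00093427
Gain = 20 log₁₀(0.00093427) ≈ -60.59 dB
∠T = 0.00° − 133.14° = -133.14°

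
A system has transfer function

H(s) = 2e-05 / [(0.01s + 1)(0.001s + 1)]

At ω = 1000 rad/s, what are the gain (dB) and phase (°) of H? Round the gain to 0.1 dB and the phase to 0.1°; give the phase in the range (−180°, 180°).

At ω = 1000 rad/s:
pole (1 + j1000·0.01) = 1 + j10 → |·| ≈ 10.05, ∠ ≈ 84.29°
pole (1 + j1000·0.001) = 1 + j1 → |·| ≈ 1.4142, ∠ ≈ 45.00°
|H| = 2e-05 · 1 / (10.05 · 1.4142) ≈ 1.4072e-06
Gain = 20 log₁₀(1.4072e-06) ≈ -117.03 dB
∠H = (0°) − (84.29° + 45.00°) = -129.29°

-117.0 dB, -129.3°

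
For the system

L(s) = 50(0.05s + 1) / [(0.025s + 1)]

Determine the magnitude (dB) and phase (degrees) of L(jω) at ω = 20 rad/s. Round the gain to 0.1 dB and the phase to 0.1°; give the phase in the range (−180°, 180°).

36.0 dB, 18.4°

At ω = 20 rad/s:
zero (1 + j20·0.05) = 1 + j1 → |·| ≈ 1.4142, ∠ ≈ 45.00°
pole (1 + j20·0.025) = 1 + j0.5 → |·| ≈ 1.118, ∠ ≈ 26.57°
|L| = 50 · 1.4142 / (1.118) ≈ 63.247
Gain = 20 log₁₀(63.247) ≈ 36.02 dB
∠L = (45.00°) − (26.57°) = 18.43°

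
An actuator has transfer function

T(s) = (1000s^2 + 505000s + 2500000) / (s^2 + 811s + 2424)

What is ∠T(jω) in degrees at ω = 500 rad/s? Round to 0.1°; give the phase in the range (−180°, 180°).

13.0°

Substitute s = j500:
Numerator: 1000(j500)^2 + 505000(j500) + 2500000 = -247500000 + j252500000
Denominator: (j500)^2 + 811(j500) + 2424 = -247576 + j405500
|N| = √(247500000² + 252500000²) ≈ 3.5357e+08, ∠N ≈ 134.43°
|D| = √(247576² + 405500²) ≈ 4.751e+05, ∠D ≈ 121.41°
∠T = 134.43° − 121.41° = 13.02°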